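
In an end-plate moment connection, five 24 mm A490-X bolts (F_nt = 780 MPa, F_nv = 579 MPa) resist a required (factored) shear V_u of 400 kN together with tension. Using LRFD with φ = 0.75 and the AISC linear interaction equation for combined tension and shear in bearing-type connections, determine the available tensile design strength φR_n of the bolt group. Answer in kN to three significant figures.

1180 kN

A_b = π·24²/4 = 452.4 mm²; f_rv = 400 × 1000 / (5 × 452.4) = 176.8 MPa.
F'_nt = 1.3 F_nt − (F_nt / φF_nv) f_rv = 1.3·780 − (780/(0.75·579))·176.8 = 696.4 MPa, capped at F_nt → F'_nt = 696.4 MPa.
R_n = F'_nt · A_b · n = 696.4 × 452.4 × 5 / 1000 = 1575 kN.
Design strength φR_n = 0.75 × 1575 = 1180 kN.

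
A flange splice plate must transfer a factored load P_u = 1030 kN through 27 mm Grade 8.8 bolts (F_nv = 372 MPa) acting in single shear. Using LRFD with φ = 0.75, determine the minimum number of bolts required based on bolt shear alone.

7 bolts

A_b = π·27²/4 = 572.6 mm².
Per-bolt design strength φR_n = 0.75 × 372 × 572.6 × 1 / 1000 = 159.7 kN.
n ≥ 1030 / 159.7 = 6.448 → use 7 bolts.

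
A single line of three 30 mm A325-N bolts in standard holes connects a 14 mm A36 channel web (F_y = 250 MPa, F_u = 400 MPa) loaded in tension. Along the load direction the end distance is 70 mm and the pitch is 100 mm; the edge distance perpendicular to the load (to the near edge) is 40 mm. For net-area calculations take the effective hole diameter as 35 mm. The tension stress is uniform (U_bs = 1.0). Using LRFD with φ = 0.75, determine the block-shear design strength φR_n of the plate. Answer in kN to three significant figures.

Shear plane L_v = 70 + 2·100 = 270 mm; A_gv = 270 × 14 = 3780 mm².
A_nv = (270 − 2.5·35) × 14 = 2555 mm².
A_nt = (40 − 0.5·35) × 14 = 315 mm².
0.6 F_u A_nv = 613.2 kN; 0.6 F_y A_gv = 567 kN → shear yielding governs the shear term.
R_n = 567 + 1.0 × 400 × 315 / 1000 = 693 kN.
Design strength φR_n = 0.75 × 693 = 520 kN.

520 kN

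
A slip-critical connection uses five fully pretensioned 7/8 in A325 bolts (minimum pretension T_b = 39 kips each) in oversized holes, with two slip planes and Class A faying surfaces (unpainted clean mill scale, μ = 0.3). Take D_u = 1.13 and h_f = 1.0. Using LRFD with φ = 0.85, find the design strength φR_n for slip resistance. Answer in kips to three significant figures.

112 kips

R_n = μ · D_u · h_f · T_b · n_s · n_b = 0.3 × 1.13 × 1.0 × 39 × 2 × 5 = 132.2 kips.
Design strength φR_n = 0.85 × 132.2 = 112 kips.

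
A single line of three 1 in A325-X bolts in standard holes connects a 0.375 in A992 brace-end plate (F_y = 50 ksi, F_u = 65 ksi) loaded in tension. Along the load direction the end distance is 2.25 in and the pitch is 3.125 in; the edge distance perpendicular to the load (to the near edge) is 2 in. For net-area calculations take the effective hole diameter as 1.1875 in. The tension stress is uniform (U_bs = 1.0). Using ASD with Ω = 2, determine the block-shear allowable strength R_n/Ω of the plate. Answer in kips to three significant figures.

Shear plane L_v = 2.25 + 2·3.125 = 8.5 in; A_gv = 8.5 × 0.375 = 3.188 in².
A_nv = (8.5 − 2.5·1.1875) × 0.375 = 2.074 in².
A_nt = (2 − 0.5·1.1875) × 0.375 = 0.5273 in².
0.6 F_u A_nv = 80.89 kips; 0.6 F_y A_gv = 95.62 kips → shear rupture governs the shear term.
R_n = 80.89 + 1.0 × 65 × 0.5273 = 115.2 kips.
Allowable strength R_n/Ω = 115.2 / 2 = 57.6 kips.

57.6 kips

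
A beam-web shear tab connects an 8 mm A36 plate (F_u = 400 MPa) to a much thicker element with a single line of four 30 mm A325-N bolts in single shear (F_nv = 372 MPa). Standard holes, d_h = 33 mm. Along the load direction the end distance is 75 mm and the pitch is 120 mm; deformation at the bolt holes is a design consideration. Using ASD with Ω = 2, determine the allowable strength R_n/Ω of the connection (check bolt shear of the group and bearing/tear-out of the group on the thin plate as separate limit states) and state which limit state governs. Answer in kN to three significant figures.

458 kN (bearing governs)

Bolt shear: A_b = π·30²/4 = 706.9 mm²; R_n = 372 × 706.9 × 4 × 1 / 1000 = 1052 kN → 1052 / 2 = 526 kN.
Bearing (1.2 l_c t F_u ≤ 2.4 d t F_u): upper limit = 2.4·30·8·400 / 1000 = 230.4 kN.
  Edge l_c = 75 − 33/2 = 58.5 → r_n = 224.6 kN; interior l_c = 120 − 33 = 87 → r_n = 230.4 kN.
  R_n,bearing = 1·224.6 + 3·230.4 = 915.8 kN → 915.8 / 2 = 458 kN.
Bearing governs: 458 kN.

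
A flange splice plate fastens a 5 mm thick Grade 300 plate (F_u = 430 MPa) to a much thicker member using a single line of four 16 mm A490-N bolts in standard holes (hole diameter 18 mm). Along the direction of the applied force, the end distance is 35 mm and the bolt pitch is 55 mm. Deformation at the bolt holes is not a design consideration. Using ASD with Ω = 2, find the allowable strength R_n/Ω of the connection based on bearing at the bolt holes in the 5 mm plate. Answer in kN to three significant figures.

197 kN

Per bolt r_n = 1.5 l_c t F_u ≤ 3.0 d t F_u; upper limit = 3.0 × 16 × 5 × 430 / 1000 = 103.2 kN.
Edge bolt: l_c = 35 − 18/2 = 26 mm → 1.5 × 26 × 5 × 430 / 1000 = 83.85 → r_n = 83.85 kN.
Interior bolts: l_c = 55 − 18 = 37 mm → 1.5 × 37 × 5 × 430 / 1000 = 119.3 → r_n = 103.2 kN.
R_n = 1 × 83.85 + 3 × 103.2 = 393.5 kN.
Allowable strength R_n/Ω = 393.5 / 2 = 197 kN.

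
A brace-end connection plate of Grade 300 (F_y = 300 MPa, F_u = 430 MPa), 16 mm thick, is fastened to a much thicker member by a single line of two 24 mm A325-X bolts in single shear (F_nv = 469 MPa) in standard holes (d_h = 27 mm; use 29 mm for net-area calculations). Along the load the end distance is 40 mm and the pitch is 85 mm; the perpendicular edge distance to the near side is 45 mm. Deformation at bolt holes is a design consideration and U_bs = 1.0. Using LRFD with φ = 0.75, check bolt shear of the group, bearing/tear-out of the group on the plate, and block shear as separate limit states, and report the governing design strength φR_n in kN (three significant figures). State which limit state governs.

Bolt shear: A_b = π·24²/4 = 452.4 mm²; R_n = 469 × 452.4 × 2 × 1 / 1000 = 424.3 kN → 0.75 × 424.3 = 318 kN.
Bearing: edge l_c = 26.5, r_n = 218.8 kN; interior l_c = 58, r_n = 396.3 kN; R_n = 218.8 + 1·396.3 = 615.1 kN → 461 kN.
Block shear: A_gv = 2000, A_nv = 1304, A_nt = 488 mm²; R_n = min(0.6F_uA_nv, 0.6F_yA_gv) + U_bs·F_u·A_nt = 546.3 kN → 410 kN.
Bolt shear governs: 318 kN.

318 kN (bolt shear governs)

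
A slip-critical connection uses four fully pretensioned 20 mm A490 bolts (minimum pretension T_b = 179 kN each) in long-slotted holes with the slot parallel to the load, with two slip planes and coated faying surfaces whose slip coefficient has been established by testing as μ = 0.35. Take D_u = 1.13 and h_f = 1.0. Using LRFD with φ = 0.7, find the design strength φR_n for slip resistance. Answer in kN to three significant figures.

396 kN

R_n = μ · D_u · h_f · T_b · n_s · n_b = 0.35 × 1.13 × 1.0 × 179 × 2 × 4 = 566.4 kN.
Design strength φR_n = 0.7 × 566.4 = 396 kN.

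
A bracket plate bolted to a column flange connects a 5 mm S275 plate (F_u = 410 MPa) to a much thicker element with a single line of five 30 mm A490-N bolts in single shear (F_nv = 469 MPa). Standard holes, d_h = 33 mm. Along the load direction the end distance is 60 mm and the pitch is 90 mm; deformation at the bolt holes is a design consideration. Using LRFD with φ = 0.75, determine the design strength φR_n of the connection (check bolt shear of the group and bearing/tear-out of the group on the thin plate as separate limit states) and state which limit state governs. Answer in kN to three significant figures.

Bolt shear: A_b = π·30²/4 = 706.9 mm²; R_n = 469 × 706.9 × 5 × 1 / 1000 = 1658 kN → 0.75 × 1658 = 1240 kN.
Bearing (1.2 l_c t F_u ≤ 2.4 d t F_u): upper limit = 2.4·30·5·410 / 1000 = 147.6 kN.
  Edge l_c = 60 − 33/2 = 43.5 → r_n = 107 kN; interior l_c = 90 − 33 = 57 → r_n = 140.2 kN.
  R_n,bearing = 1·107 + 4·140.2 = 667.9 kN → 0.75 × 667.9 = 501 kN.
Bearing governs: 501 kN.

501 kN (bearing governs)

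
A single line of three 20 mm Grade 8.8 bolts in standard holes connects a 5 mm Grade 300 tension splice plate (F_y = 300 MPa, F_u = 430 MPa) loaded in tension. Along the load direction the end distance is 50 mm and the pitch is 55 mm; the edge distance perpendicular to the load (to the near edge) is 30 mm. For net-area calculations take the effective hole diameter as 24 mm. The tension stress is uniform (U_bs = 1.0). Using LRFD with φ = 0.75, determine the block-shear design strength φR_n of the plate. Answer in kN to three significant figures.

126 kN

Shear plane L_v = 50 + 2·55 = 160 mm; A_gv = 160 × 5 = 800 mm².
A_nv = (160 − 2.5·24) × 5 = 500 mm².
A_nt = (30 − 0.5·24) × 5 = 90 mm².
0.6 F_u A_nv = 129 kN; 0.6 F_y A_gv = 144 kN → shear rupture governs the shear term.
R_n = 129 + 1.0 × 430 × 90 / 1000 = 167.7 kN.
Design strength φR_n = 0.75 × 167.7 = 126 kN.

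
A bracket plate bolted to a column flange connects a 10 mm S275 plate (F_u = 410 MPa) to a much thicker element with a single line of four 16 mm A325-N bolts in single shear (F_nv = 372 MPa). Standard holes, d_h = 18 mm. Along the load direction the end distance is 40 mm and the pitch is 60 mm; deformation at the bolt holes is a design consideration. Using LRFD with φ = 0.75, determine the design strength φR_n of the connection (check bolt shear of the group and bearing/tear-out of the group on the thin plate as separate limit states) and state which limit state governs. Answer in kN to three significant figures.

Bolt shear: A_b = π·16²/4 = 201.1 mm²; R_n = 372 × 201.1 × 4 × 1 / 1000 = 299.2 kN → 0.75 × 299.2 = 224 kN.
Bearing (1.2 l_c t F_u ≤ 2.4 d t F_u): upper limit = 2.4·16·10·410 / 1000 = 157.4 kN.
  Edge l_c = 40 − 18/2 = 31 → r_n = 152.5 kN; interior l_c = 60 − 18 = 42 → r_n = 157.4 kN.
  R_n,bearing = 1·152.5 + 3·157.4 = 624.8 kN → 0.75 × 624.8 = 469 kN.
Bolt shear governs: 224 kN.

224 kN (bolt shear governs)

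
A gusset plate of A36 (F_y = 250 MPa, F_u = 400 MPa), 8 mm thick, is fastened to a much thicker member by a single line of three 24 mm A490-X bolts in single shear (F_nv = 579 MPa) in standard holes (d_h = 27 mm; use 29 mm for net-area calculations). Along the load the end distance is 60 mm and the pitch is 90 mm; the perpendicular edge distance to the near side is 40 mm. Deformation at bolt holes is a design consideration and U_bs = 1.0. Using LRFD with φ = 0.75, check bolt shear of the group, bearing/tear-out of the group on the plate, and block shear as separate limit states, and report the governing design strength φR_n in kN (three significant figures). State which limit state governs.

Bolt shear: A_b = π·24²/4 = 452.4 mm²; R_n = 579 × 452.4 × 3 × 1 / 1000 = 785.8 kN → 0.75 × 785.8 = 589 kN.
Bearing: edge l_c = 46.5, r_n = 178.6 kN; interior l_c = 63, r_n = 184.3 kN; R_n = 178.6 + 2·184.3 = 547.2 kN → 410 kN.
Block shear: A_gv = 1920, A_nv = 1340, A_nt = 204 mm²; R_n = min(0.6F_uA_nv, 0.6F_yA_gv) + U_bs·F_u·A_nt = 369.6 kN → 277 kN.
Block shear governs: 277 kN.

277 kN (block shear governs)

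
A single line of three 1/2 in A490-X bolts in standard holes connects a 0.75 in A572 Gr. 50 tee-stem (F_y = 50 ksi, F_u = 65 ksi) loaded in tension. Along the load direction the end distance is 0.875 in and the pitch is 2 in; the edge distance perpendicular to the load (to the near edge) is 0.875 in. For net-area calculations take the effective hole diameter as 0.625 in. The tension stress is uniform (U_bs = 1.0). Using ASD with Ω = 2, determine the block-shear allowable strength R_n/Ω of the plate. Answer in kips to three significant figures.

Shear plane L_v = 0.875 + 2·2 = 4.875 in; A_gv = 4.875 × 0.75 = 3.656 in².
A_nv = (4.875 − 2.5·0.625) × 0.75 = 2.484 in².
A_nt = (0.875 − 0.5·0.625) × 0.75 = 0.4219 in².
0.6 F_u A_nv = 96.89 kips; 0.6 F_y A_gv = 109.7 kips → shear rupture governs the shear term.
R_n = 96.89 + 1.0 × 65 × 0.4219 = 124.3 kips.
Allowable strength R_n/Ω = 124.3 / 2 = 62.2 kips.

62.2 kips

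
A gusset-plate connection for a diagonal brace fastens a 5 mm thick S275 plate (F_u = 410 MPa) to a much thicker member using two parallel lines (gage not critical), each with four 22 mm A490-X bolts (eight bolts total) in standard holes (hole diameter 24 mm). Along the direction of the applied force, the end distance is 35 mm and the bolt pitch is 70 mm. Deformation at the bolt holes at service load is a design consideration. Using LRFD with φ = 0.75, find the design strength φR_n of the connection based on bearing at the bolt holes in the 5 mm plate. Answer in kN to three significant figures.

572 kN

Per bolt r_n = 1.2 l_c t F_u ≤ 2.4 d t F_u; upper limit = 2.4 × 22 × 5 × 410 / 1000 = 108.2 kN.
Edge bolt: l_c = 35 − 24/2 = 23 mm → 1.2 × 23 × 5 × 410 / 1000 = 56.58 → r_n = 56.58 kN.
Interior bolts: l_c = 70 − 24 = 46 mm → 1.2 × 46 × 5 × 410 / 1000 = 113.2 → r_n = 108.2 kN.
R_n = 2 × 56.58 + 6 × 108.2 = 762.6 kN.
Design strength φR_n = 0.75 × 762.6 = 572 kN.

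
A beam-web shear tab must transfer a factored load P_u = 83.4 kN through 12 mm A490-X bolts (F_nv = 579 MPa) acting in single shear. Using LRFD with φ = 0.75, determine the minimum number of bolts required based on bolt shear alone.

A_b = π·12²/4 = 113.1 mm².
Per-bolt design strength φR_n = 0.75 × 579 × 113.1 × 1 / 1000 = 49.11 kN.
n ≥ 83.4 / 49.11 = 1.698 → use 2 bolts.

2 bolts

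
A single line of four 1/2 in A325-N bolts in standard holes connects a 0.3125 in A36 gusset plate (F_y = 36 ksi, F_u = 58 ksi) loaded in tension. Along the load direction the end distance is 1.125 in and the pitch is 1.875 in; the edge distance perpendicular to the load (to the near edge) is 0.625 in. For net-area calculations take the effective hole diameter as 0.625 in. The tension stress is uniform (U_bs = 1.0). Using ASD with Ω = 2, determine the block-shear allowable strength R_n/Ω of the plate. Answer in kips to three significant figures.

Shear plane L_v = 1.125 + 3·1.875 = 6.75 in; A_gv = 6.75 × 0.3125 = 2.109 in².
A_nv = (6.75 − 3.5·0.625) × 0.3125 = 1.426 in².
A_nt = (0.625 − 0.5·0.625) × 0.3125 = 0.09766 in².
0.6 F_u A_nv = 49.62 kips; 0.6 F_y A_gv = 45.56 kips → shear yielding governs the shear term.
R_n = 45.56 + 1.0 × 58 × 0.09766 = 51.23 kips.
Allowable strength R_n/Ω = 51.23 / 2 = 25.6 kips.

25.6 kips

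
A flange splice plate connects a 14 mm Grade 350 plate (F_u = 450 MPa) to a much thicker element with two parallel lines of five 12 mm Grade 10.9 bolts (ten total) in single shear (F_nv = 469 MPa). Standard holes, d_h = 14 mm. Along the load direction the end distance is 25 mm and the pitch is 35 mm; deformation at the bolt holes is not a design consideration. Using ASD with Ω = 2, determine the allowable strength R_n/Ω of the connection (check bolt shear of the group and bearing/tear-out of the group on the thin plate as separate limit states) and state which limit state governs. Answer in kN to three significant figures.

Bolt shear: A_b = π·12²/4 = 113.1 mm²; R_n = 469 × 113.1 × 10 × 1 / 1000 = 530.4 kN → 530.4 / 2 = 265 kN.
Bearing (1.5 l_c t F_u ≤ 3.0 d t F_u): upper limit = 3.0·12·14·450 / 1000 = 226.8 kN.
  Edge l_c = 25 − 14/2 = 18 → r_n = 170.1 kN; interior l_c = 35 − 14 = 21 → r_n = 198.5 kN.
  R_n,bearing = 2·170.1 + 8·198.5 = 1928 kN → 1928 / 2 = 964 kN.
Bolt shear governs: 265 kN.

265 kN (bolt shear governs)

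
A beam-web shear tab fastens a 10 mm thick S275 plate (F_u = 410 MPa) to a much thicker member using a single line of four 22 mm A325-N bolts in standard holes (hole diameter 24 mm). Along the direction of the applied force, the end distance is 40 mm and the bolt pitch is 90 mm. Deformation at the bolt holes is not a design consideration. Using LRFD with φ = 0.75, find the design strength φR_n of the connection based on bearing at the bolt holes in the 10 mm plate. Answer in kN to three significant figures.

Per bolt r_n = 1.5 l_c t F_u ≤ 3.0 d t F_u; upper limit = 3.0 × 22 × 10 × 410 / 1000 = 270.6 kN.
Edge bolt: l_c = 40 − 24/2 = 28 mm → 1.5 × 28 × 10 × 410 / 1000 = 172.2 → r_n = 172.2 kN.
Interior bolts: l_c = 90 − 24 = 66 mm → 1.5 × 66 × 10 × 410 / 1000 = 405.9 → r_n = 270.6 kN.
R_n = 1 × 172.2 + 3 × 270.6 = 984 kN.
Design strength φR_n = 0.75 × 984 = 738 kN.

738 kN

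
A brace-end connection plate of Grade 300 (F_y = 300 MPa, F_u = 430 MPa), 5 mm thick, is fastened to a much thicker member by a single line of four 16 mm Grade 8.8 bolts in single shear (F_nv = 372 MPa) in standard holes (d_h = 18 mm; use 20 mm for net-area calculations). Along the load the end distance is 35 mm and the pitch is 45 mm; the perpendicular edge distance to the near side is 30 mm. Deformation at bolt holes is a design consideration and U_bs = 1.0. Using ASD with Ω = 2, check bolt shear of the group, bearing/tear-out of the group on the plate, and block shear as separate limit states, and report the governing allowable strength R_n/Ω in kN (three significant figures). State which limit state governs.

Bolt shear: A_b = π·16²/4 = 201.1 mm²; R_n = 372 × 201.1 × 4 × 1 / 1000 = 299.2 kN → 299.2 / 2 = 150 kN.
Bearing: edge l_c = 26, r_n = 67.08 kN; interior l_c = 27, r_n = 69.66 kN; R_n = 67.08 + 3·69.66 = 276.1 kN → 138 kN.
Block shear: A_gv = 850, A_nv = 500, A_nt = 100 mm²; R_n = min(0.6F_uA_nv, 0.6F_yA_gv) + U_bs·F_u·A_nt = 172 kN → 86 kN.
Block shear governs: 86 kN.

86 kN (block shear governs)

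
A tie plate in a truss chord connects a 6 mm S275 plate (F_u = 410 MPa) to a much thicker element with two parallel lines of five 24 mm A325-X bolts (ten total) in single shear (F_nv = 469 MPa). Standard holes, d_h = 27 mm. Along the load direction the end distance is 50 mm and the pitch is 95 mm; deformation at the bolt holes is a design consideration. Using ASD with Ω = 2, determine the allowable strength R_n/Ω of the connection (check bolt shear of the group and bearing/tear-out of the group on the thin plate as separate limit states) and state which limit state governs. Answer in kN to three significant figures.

675 kN (bearing governs)

Bolt shear: A_b = π·24²/4 = 452.4 mm²; R_n = 469 × 452.4 × 10 × 1 / 1000 = 2122 kN → 2122 / 2 = 1060 kN.
Bearing (1.2 l_c t F_u ≤ 2.4 d t F_u): upper limit = 2.4·24·6·410 / 1000 = 141.7 kN.
  Edge l_c = 50 − 27/2 = 36.5 → r_n = 107.7 kN; interior l_c = 95 − 27 = 68 → r_n = 141.7 kN.
  R_n,bearing = 2·107.7 + 8·141.7 = 1349 kN → 1349 / 2 = 675 kN.
Bearing governs: 675 kN.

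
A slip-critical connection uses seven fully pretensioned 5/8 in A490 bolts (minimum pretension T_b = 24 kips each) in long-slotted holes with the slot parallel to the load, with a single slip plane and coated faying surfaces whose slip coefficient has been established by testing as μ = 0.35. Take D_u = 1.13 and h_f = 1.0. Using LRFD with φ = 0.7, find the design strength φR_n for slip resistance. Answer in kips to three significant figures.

46.5 kips

R_n = μ · D_u · h_f · T_b · n_s · n_b = 0.35 × 1.13 × 1.0 × 24 × 1 × 7 = 66.44 kips.
Design strength φR_n = 0.7 × 66.44 = 46.5 kips.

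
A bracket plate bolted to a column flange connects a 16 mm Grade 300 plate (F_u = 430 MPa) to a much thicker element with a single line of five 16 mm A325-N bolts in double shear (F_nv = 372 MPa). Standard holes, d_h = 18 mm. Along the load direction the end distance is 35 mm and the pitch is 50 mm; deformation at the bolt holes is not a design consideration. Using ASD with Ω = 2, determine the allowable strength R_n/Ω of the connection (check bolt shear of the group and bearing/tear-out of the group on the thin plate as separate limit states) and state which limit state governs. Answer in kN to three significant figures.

374 kN (bolt shear governs)

Bolt shear: A_b = π·16²/4 = 201.1 mm²; R_n = 372 × 201.1 × 5 × 2 / 1000 = 748 kN → 748 / 2 = 374 kN.
Bearing (1.5 l_c t F_u ≤ 3.0 d t F_u): upper limit = 3.0·16·16·430 / 1000 = 330.2 kN.
  Edge l_c = 35 − 18/2 = 26 → r_n = 268.3 kN; interior l_c = 50 − 18 = 32 → r_n = 330.2 kN.
  R_n,bearing = 1·268.3 + 4·330.2 = 1589 kN → 1589 / 2 = 795 kN.
Bolt shear governs: 374 kN.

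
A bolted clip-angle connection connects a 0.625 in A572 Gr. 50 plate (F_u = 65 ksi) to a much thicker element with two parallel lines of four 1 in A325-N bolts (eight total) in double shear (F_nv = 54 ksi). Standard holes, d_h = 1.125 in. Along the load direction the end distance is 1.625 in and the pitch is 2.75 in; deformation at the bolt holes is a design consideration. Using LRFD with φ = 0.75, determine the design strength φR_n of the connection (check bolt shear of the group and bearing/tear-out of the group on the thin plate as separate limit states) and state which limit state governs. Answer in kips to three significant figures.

434 kips (bearing governs)

Bolt shear: A_b = π·1²/4 = 0.7854 in²; R_n = 54 × 0.7854 × 8 × 2 = 678.6 kips → 0.75 × 678.6 = 509 kips.
Bearing (1.2 l_c t F_u ≤ 2.4 d t F_u): upper limit = 2.4·1·0.625·65 = 97.5 kips.
  Edge l_c = 1.625 − 1.125/2 = 1.062 → r_n = 51.8 kips; interior l_c = 2.75 − 1.125 = 1.625 → r_n = 79.22 kips.
  R_n,bearing = 2·51.8 + 6·79.22 = 578.9 kips → 0.75 × 578.9 = 434 kips.
Bearing governs: 434 kips.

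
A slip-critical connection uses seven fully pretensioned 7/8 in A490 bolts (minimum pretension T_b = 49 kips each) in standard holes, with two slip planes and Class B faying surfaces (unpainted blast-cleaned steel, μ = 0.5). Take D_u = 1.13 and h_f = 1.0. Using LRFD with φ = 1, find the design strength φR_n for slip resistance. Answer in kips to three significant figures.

388 kips

R_n = μ · D_u · h_f · T_b · n_s · n_b = 0.5 × 1.13 × 1.0 × 49 × 2 × 7 = 387.6 kips.
Design strength φR_n = 1 × 387.6 = 388 kips.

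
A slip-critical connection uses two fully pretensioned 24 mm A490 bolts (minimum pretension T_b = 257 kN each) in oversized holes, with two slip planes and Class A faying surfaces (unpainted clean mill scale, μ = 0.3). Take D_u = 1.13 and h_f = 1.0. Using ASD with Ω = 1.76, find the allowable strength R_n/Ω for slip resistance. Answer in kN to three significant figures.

R_n = μ · D_u · h_f · T_b · n_s · n_b = 0.3 × 1.13 × 1.0 × 257 × 2 × 2 = 348.5 kN.
Allowable strength R_n/Ω = 348.5 / 1.76 = 198 kN.

198 kN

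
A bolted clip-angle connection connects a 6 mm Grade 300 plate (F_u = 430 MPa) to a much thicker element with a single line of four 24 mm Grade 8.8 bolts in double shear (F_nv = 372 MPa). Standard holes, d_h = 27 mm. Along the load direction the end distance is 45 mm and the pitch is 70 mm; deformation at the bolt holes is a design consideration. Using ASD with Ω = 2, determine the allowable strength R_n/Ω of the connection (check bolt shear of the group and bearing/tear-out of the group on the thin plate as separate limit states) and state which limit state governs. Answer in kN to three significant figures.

Bolt shear: A_b = π·24²/4 = 452.4 mm²; R_n = 372 × 452.4 × 4 × 2 / 1000 = 1346 kN → 1346 / 2 = 673 kN.
Bearing (1.2 l_c t F_u ≤ 2.4 d t F_u): upper limit = 2.4·24·6·430 / 1000 = 148.6 kN.
  Edge l_c = 45 − 27/2 = 31.5 → r_n = 97.52 kN; interior l_c = 70 − 27 = 43 → r_n = 133.1 kN.
  R_n,bearing = 1·97.52 + 3·133.1 = 496.9 kN → 496.9 / 2 = 248 kN.
Bearing governs: 248 kN.

248 kN (bearing governs)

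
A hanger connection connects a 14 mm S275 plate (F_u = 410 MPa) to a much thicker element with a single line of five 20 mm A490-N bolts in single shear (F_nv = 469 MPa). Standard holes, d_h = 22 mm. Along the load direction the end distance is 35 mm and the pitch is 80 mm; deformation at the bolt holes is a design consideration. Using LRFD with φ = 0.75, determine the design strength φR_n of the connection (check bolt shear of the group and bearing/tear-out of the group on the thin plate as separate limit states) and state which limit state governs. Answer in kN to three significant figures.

553 kN (bolt shear governs)

Bolt shear: A_b = π·20²/4 = 314.2 mm²; R_n = 469 × 314.2 × 5 × 1 / 1000 = 736.7 kN → 0.75 × 736.7 = 553 kN.
Bearing (1.2 l_c t F_u ≤ 2.4 d t F_u): upper limit = 2.4·20·14·410 / 1000 = 275.5 kN.
  Edge l_c = 35 − 22/2 = 24 → r_n = 165.3 kN; interior l_c = 80 − 22 = 58 → r_n = 275.5 kN.
  R_n,bearing = 1·165.3 + 4·275.5 = 1267 kN → 0.75 × 1267 = 951 kN.
Bolt shear governs: 553 kN.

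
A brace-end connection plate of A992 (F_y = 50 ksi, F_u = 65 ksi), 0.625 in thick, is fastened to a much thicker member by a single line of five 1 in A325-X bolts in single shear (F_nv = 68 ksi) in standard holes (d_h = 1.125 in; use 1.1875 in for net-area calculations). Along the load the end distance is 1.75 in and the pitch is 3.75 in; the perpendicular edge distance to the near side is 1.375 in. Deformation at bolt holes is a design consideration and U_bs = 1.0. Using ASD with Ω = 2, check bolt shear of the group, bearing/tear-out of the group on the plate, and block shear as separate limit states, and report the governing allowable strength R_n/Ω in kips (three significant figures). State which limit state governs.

Bolt shear: A_b = π·1²/4 = 0.7854 in²; R_n = 68 × 0.7854 × 5 × 1 = 267 kips → 267 / 2 = 134 kips.
Bearing: edge l_c = 1.188, r_n = 57.89 kips; interior l_c = 2.625, r_n = 97.5 kips; R_n = 57.89 + 4·97.5 = 447.9 kips → 224 kips.
Block shear: A_gv = 10.47, A_nv = 7.129, A_nt = 0.4883 in²; R_n = min(0.6F_uA_nv, 0.6F_yA_gv) + U_bs·F_u·A_nt = 309.8 kips → 155 kips.
Bolt shear governs: 134 kips.

134 kips (bolt shear governs)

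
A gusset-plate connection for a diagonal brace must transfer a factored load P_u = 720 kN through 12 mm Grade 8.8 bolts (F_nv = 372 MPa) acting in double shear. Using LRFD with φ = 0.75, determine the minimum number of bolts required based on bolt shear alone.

12 bolts

A_b = π·12²/4 = 113.1 mm².
Per-bolt design strength φR_n = 0.75 × 372 × 113.1 × 2 / 1000 = 63.11 kN.
n ≥ 720 / 63.11 = 11.41 → use 12 bolts.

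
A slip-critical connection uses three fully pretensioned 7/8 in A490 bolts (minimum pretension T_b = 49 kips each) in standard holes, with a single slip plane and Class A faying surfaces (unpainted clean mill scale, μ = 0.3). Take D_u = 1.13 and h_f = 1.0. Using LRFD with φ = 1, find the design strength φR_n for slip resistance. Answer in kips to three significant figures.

R_n = μ · D_u · h_f · T_b · n_s · n_b = 0.3 × 1.13 × 1.0 × 49 × 1 × 3 = 49.83 kips.
Design strength φR_n = 1 × 49.83 = 49.8 kips.

49.8 kips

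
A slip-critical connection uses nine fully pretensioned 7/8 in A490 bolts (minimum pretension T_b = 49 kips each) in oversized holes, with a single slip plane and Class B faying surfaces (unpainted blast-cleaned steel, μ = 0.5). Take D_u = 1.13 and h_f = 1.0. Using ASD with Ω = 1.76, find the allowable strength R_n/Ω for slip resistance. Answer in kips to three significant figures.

142 kips

R_n = μ · D_u · h_f · T_b · n_s · n_b = 0.5 × 1.13 × 1.0 × 49 × 1 × 9 = 249.2 kips.
Allowable strength R_n/Ω = 249.2 / 1.76 = 142 kips.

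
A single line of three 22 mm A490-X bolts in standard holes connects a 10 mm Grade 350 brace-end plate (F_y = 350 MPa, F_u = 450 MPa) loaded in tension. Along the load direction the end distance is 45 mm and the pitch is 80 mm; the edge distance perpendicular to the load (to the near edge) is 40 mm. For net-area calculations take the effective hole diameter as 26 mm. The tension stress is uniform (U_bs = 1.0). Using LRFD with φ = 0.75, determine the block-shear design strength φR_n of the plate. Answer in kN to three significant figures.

375 kN

Shear plane L_v = 45 + 2·80 = 205 mm; A_gv = 205 × 10 = 2050 mm².
A_nv = (205 − 2.5·26) × 10 = 1400 mm².
A_nt = (40 − 0.5·26) × 10 = 270 mm².
0.6 F_u A_nv = 378 kN; 0.6 F_y A_gv = 430.5 kN → shear rupture governs the shear term.
R_n = 378 + 1.0 × 450 × 270 / 1000 = 499.5 kN.
Design strength φR_n = 0.75 × 499.5 = 375 kN.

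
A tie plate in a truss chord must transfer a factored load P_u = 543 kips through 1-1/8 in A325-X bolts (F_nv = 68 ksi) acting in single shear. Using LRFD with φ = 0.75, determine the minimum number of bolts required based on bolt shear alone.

11 bolts

A_b = π·1.125²/4 = 0.994 in².
Per-bolt design strength φR_n = 0.75 × 68 × 0.994 × 1 = 50.69 kips.
n ≥ 543 / 50.69 = 10.71 → use 11 bolts.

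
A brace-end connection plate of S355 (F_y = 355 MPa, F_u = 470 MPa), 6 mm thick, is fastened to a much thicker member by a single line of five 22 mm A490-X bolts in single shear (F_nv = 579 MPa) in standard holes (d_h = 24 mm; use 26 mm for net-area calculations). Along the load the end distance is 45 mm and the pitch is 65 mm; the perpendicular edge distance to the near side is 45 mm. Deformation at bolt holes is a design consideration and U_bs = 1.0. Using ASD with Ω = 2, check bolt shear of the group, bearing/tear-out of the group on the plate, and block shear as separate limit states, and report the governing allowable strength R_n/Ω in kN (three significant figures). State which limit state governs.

Bolt shear: A_b = π·22²/4 = 380.1 mm²; R_n = 579 × 380.1 × 5 × 1 / 1000 = 1100 kN → 1100 / 2 = 550 kN.
Bearing: edge l_c = 33, r_n = 111.7 kN; interior l_c = 41, r_n = 138.7 kN; R_n = 111.7 + 4·138.7 = 666.6 kN → 333 kN.
Block shear: A_gv = 1830, A_nv = 1128, A_nt = 192 mm²; R_n = min(0.6F_uA_nv, 0.6F_yA_gv) + U_bs·F_u·A_nt = 408.3 kN → 204 kN.
Block shear governs: 204 kN.

204 kN (block shear governs)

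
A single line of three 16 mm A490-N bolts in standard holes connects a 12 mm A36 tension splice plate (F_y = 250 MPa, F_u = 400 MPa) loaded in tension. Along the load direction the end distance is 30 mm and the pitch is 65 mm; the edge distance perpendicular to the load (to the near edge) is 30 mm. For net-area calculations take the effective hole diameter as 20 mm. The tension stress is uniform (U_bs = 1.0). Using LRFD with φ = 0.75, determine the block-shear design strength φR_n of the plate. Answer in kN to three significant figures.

Shear plane L_v = 30 + 2·65 = 160 mm; A_gv = 160 × 12 = 1920 mm².
A_nv = (160 − 2.5·20) × 12 = 1320 mm².
A_nt = (30 − 0.5·20) × 12 = 240 mm².
0.6 F_u A_nv = 316.8 kN; 0.6 F_y A_gv = 288 kN → shear yielding governs the shear term.
R_n = 288 + 1.0 × 400 × 240 / 1000 = 384 kN.
Design strength φR_n = 0.75 × 384 = 288 kN.

288 kN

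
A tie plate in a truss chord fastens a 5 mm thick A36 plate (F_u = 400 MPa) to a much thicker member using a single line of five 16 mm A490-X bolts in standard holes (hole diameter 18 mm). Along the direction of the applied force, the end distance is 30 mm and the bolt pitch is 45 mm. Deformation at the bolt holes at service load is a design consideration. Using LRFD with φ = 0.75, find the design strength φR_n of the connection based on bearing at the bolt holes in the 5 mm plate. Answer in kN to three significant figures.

232 kN

Per bolt r_n = 1.2 l_c t F_u ≤ 2.4 d t F_u; upper limit = 2.4 × 16 × 5 × 400 / 1000 = 76.8 kN.
Edge bolt: l_c = 30 − 18/2 = 21 mm → 1.2 × 21 × 5 × 400 / 1000 = 50.4 → r_n = 50.4 kN.
Interior bolts: l_c = 45 − 18 = 27 mm → 1.2 × 27 × 5 × 400 / 1000 = 64.8 → r_n = 64.8 kN.
R_n = 1 × 50.4 + 4 × 64.8 = 309.6 kN.
Design strength φR_n = 0.75 × 309.6 = 232 kN.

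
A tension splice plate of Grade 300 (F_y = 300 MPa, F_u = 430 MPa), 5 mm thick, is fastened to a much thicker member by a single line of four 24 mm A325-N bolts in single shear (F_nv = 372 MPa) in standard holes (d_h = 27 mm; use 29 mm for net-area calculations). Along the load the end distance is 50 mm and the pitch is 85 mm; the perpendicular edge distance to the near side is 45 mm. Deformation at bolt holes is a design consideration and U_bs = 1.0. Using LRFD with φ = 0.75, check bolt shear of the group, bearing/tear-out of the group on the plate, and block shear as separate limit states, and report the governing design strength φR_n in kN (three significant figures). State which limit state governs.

246 kN (block shear governs)

Bolt shear: A_b = π·24²/4 = 452.4 mm²; R_n = 372 × 452.4 × 4 × 1 / 1000 = 673.2 kN → 0.75 × 673.2 = 505 kN.
Bearing: edge l_c = 36.5, r_n = 94.17 kN; interior l_c = 58, r_n = 123.8 kN; R_n = 94.17 + 3·123.8 = 465.7 kN → 349 kN.
Block shear: A_gv = 1525, A_nv = 1018, A_nt = 152.5 mm²; R_n = min(0.6F_uA_nv, 0.6F_yA_gv) + U_bs·F_u·A_nt = 328.1 kN → 246 kN.
Block shear governs: 246 kN.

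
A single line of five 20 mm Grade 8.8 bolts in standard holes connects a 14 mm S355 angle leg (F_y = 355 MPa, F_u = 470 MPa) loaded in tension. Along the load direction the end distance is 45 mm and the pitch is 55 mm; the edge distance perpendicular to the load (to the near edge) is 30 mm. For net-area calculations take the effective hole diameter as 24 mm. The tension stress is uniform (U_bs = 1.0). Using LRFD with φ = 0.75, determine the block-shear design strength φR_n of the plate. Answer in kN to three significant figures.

Shear plane L_v = 45 + 4·55 = 265 mm; A_gv = 265 × 14 = 3710 mm².
A_nv = (265 − 4.5·24) × 14 = 2198 mm².
A_nt = (30 − 0.5·24) × 14 = 252 mm².
0.6 F_u A_nv = 619.8 kN; 0.6 F_y A_gv = 790.2 kN → shear rupture governs the shear term.
R_n = 619.8 + 1.0 × 470 × 252 / 1000 = 738.3 kN.
Design strength φR_n = 0.75 × 738.3 = 554 kN.

554 kN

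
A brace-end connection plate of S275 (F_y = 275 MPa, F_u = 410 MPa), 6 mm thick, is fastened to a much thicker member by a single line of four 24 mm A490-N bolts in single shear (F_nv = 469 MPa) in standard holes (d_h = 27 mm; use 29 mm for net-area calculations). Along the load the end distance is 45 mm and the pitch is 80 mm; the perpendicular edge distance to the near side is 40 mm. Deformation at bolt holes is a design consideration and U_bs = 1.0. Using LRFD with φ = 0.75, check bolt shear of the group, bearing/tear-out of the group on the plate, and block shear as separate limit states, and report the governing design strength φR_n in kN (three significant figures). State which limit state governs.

250 kN (block shear governs)

Bolt shear: A_b = π·24²/4 = 452.4 mm²; R_n = 469 × 452.4 × 4 × 1 / 1000 = 848.7 kN → 0.75 × 848.7 = 637 kN.
Bearing: edge l_c = 31.5, r_n = 92.99 kN; interior l_c = 53, r_n = 141.7 kN; R_n = 92.99 + 3·141.7 = 518.1 kN → 389 kN.
Block shear: A_gv = 1710, A_nv = 1101, A_nt = 153 mm²; R_n = min(0.6F_uA_nv, 0.6F_yA_gv) + U_bs·F_u·A_nt = 333.6 kN → 250 kN.
Block shear governs: 250 kN.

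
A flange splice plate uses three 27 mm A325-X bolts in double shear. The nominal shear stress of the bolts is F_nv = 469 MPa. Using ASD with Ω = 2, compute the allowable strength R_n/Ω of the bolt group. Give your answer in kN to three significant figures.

A_b = π × 27² / 4 = 572.6 mm².
R_n = F_nv · A_b · n · n_s = 469 × 572.6 × 3 × 2 / 1000 = 1611 kN.
Allowable strength R_n/Ω = 1611 / 2 = 806 kN.

806 kN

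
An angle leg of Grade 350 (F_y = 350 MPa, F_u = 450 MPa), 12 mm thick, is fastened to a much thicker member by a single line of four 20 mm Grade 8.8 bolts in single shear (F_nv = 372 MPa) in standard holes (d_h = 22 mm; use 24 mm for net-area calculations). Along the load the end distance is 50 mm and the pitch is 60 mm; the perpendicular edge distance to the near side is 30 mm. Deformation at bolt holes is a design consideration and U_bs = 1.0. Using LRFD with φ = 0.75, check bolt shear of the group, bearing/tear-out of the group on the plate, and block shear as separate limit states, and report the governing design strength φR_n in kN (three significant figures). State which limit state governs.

Bolt shear: A_b = π·20²/4 = 314.2 mm²; R_n = 372 × 314.2 × 4 × 1 / 1000 = 467.5 kN → 0.75 × 467.5 = 351 kN.
Bearing: edge l_c = 39, r_n = 252.7 kN; interior l_c = 38, r_n = 246.2 kN; R_n = 252.7 + 3·246.2 = 991.4 kN → 744 kN.
Block shear: A_gv = 2760, A_nv = 1752, A_nt = 216 mm²; R_n = min(0.6F_uA_nv, 0.6F_yA_gv) + U_bs·F_u·A_nt = 570.2 kN → 428 kN.
Bolt shear governs: 351 kN.

351 kN (bolt shear governs)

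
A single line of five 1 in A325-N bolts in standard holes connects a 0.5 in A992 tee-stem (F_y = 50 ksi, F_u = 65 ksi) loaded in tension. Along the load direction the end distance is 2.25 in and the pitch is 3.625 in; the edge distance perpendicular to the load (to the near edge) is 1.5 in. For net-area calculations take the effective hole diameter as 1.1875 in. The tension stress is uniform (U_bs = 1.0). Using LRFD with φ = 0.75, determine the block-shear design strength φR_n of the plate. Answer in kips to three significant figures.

189 kips

Shear plane L_v = 2.25 + 4·3.625 = 16.75 in; A_gv = 16.75 × 0.5 = 8.375 in².
A_nv = (16.75 − 4.5·1.1875) × 0.5 = 5.703 in².
A_nt = (1.5 − 0.5·1.1875) × 0.5 = 0.4531 in².
0.6 F_u A_nv = 222.4 kips; 0.6 F_y A_gv = 251.2 kips → shear rupture governs the shear term.
R_n = 222.4 + 1.0 × 65 × 0.4531 = 251.9 kips.
Design strength φR_n = 0.75 × 251.9 = 189 kips.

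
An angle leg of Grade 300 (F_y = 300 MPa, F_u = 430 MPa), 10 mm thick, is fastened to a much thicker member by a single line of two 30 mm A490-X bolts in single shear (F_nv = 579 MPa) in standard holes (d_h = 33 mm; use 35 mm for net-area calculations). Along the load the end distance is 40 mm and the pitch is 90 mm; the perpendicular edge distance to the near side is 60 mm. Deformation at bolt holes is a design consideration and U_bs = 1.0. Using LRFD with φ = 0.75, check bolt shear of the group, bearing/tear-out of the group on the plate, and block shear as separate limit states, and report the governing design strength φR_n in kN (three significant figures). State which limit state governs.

287 kN (block shear governs)

Bolt shear: A_b = π·30²/4 = 706.9 mm²; R_n = 579 × 706.9 × 2 × 1 / 1000 = 818.5 kN → 0.75 × 818.5 = 614 kN.
Bearing: edge l_c = 23.5, r_n = 121.3 kN; interior l_c = 57, r_n = 294.1 kN; R_n = 121.3 + 1·294.1 = 415.4 kN → 312 kN.
Block shear: A_gv = 1300, A_nv = 775, A_nt = 425 mm²; R_n = min(0.6F_uA_nv, 0.6F_yA_gv) + U_bs·F_u·A_nt = 382.7 kN → 287 kN.
Block shear governs: 287 kN.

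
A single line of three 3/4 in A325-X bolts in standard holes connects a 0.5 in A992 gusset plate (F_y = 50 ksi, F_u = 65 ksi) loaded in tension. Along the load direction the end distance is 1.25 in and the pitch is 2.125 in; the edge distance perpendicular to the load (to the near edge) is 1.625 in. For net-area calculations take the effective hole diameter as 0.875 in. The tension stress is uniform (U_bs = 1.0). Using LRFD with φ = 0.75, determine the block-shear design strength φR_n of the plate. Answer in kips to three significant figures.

Shear plane L_v = 1.25 + 2·2.125 = 5.5 in; A_gv = 5.5 × 0.5 = 2.75 in².
A_nv = (5.5 − 2.5·0.875) × 0.5 = 1.656 in².
A_nt = (1.625 − 0.5·0.875) × 0.5 = 0.5938 in².
0.6 F_u A_nv = 64.59 kips; 0.6 F_y A_gv = 82.5 kips → shear rupture governs the shear term.
R_n = 64.59 + 1.0 × 65 × 0.5938 = 103.2 kips.
Design strength φR_n = 0.75 × 103.2 = 77.4 kips.

77.4 kips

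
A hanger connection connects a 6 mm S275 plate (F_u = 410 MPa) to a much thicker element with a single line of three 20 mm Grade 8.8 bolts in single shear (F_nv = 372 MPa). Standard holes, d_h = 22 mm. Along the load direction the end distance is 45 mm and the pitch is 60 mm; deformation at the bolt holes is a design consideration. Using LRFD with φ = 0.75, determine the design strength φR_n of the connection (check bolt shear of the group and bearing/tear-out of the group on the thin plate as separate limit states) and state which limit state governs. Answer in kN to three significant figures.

244 kN (bearing governs)

Bolt shear: A_b = π·20²/4 = 314.2 mm²; R_n = 372 × 314.2 × 3 × 1 / 1000 = 350.6 kN → 0.75 × 350.6 = 263 kN.
Bearing (1.2 l_c t F_u ≤ 2.4 d t F_u): upper limit = 2.4·20·6·410 / 1000 = 118.1 kN.
  Edge l_c = 45 − 22/2 = 34 → r_n = 100.4 kN; interior l_c = 60 − 22 = 38 → r_n = 112.2 kN.
  R_n,bearing = 1·100.4 + 2·112.2 = 324.7 kN → 0.75 × 324.7 = 244 kN.
Bearing governs: 244 kN.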